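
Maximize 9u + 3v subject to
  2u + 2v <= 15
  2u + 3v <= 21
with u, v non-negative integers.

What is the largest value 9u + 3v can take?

Relaxing integrality, the LP optimum is 67.50 at (u,v) = (7.5, 0), which is not an integer point.
(u,v)=(7,0): 2·7+2·0=14≤15, 2·7+3·0=14≤21, objective 63.
(u,v)=(6,1): 2·6+2·1=14≤15, 2·6+3·1=15≤21, objective 57.
(u,v)=(6,0): 2·6+2·0=12≤15, 2·6+3·0=12≤21, objective 54.
Maximum is 63 at (u,v)=(7,0).

63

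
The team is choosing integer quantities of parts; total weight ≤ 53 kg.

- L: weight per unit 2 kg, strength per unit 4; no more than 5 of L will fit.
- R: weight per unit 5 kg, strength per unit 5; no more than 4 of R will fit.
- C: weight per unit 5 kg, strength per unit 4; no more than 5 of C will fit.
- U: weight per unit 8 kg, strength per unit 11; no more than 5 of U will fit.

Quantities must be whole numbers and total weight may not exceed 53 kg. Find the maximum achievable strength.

76

Take 4×L, 1×R, and 5×U: weight 53 ≤ 53, strength 4·4 + 1·5 + 5·11 = 76.
No other integer combination yields more.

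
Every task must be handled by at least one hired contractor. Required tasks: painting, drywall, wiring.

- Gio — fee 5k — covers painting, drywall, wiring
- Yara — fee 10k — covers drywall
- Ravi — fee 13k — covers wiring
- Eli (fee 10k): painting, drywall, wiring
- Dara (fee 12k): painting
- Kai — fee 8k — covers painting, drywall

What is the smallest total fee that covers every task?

5

Gio alone covers painting, drywall, wiring — every task.
Total fee: 5.
No cover costs less than 5.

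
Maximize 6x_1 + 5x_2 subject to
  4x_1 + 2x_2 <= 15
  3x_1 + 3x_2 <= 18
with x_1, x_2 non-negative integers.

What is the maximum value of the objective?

31

Relaxing integrality, the LP optimum is 31.50 at (x_1,x_2) = (1.5, 4.5), which is not an integer point.
(x_1,x_2)=(1,5): 4·1+2·5=14≤15, 3·1+3·5=18≤18, objective 31.
(x_1,x_2)=(0,6): 4·0+2·6=12≤15, 3·0+3·6=18≤18, objective 30.
(x_1,x_2)=(2,3): 4·2+2·3=14≤15, 3·2+3·3=15≤18, objective 27.
(x_1,x_2)=(1,4): 4·1+2·4=12≤15, 3·1+3·4=15≤18, objective 26.
No feasible integer point exceeds 31.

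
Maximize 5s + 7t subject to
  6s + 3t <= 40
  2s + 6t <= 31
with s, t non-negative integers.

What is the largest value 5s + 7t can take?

The continuous relaxation peaks at (4.9, 3.53) with value 49.23; rounding to a feasible lattice point costs some objective.
(s,t)=(5,3): 6·5+3·3=39≤40, 2·5+6·3=28≤31, objective 46.
(s,t)=(3,4): 6·3+3·4=30≤40, 2·3+6·4=30≤31, objective 43.
(s,t)=(4,3): 6·4+3·3=33≤40, 2·4+6·3=26≤31, objective 41.
No feasible integer point exceeds 46.

46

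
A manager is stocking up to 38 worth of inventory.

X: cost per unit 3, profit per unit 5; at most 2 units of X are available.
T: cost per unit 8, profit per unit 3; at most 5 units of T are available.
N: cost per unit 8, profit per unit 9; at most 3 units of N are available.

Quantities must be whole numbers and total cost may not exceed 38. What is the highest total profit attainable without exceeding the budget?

2×X and 3×N: cost 30 ≤ 38, profit 2·5 + 3·9 = 37.
2×X, 1×T, and 3×N: cost 38 ≤ 38, profit 2·5 + 1·3 + 3·9 = 40.
Best is 40.

40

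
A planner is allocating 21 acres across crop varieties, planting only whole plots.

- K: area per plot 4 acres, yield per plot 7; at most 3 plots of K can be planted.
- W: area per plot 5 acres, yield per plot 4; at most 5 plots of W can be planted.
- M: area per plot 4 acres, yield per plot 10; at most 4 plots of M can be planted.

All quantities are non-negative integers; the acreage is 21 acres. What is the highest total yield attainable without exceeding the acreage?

1×W and 4×M: area 21 ≤ 21, yield 1·4 + 4·10 = 44.
1×K and 4×M: area 20 ≤ 21, yield 1·7 + 4·10 = 47.
Best is 47.

47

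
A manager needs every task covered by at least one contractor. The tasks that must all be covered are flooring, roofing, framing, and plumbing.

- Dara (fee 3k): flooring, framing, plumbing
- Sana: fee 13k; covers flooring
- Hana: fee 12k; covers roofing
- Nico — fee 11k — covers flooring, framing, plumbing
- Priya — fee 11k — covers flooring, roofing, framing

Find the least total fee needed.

14

Choose Dara and Priya: together they cover flooring, roofing, framing, plumbing — every task.
Total fee: 3 + 11 = 14.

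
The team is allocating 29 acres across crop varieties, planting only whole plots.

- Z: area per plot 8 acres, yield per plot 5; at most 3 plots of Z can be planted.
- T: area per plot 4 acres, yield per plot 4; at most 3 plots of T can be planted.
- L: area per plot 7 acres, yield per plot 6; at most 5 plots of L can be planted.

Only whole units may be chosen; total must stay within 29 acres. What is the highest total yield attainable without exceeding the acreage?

26

4×L: area 28 ≤ 29, yield 4·6 = 24.
2×T and 3×L: area 29 ≤ 29, yield 2·4 + 3·6 = 26.
Best is 26.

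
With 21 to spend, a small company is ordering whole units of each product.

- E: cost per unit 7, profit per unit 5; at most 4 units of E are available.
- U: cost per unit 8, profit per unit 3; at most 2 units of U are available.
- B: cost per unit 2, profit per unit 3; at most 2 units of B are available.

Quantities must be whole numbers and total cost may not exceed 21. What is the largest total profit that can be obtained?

Take 2×E and 2×B: cost 18 ≤ 21, profit 2·5 + 2·3 = 16.
B has the best ratio (3/2) and is taken to its limit of 2; remaining capacity is filled optimally with the others.

16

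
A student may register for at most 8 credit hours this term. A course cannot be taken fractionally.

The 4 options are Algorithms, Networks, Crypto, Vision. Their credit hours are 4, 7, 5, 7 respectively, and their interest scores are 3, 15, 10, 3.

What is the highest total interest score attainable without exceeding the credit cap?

Take Networks: credit hours 7 ≤ 8, interest score 15.
No other feasible combination does better.

15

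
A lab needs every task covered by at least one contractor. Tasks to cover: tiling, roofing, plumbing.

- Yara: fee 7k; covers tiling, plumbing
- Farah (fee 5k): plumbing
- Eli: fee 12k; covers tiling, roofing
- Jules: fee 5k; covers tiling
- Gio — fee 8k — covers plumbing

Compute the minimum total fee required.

This is an integer covering problem.
The greedy cost-per-new-task heuristic would pick Yara and Eli for 19, but a cheaper cover exists.
Choose Farah and Eli: together they cover tiling, roofing, plumbing — every task.
Total fee: 5 + 12 = 17.
No cover costs less than 17.

17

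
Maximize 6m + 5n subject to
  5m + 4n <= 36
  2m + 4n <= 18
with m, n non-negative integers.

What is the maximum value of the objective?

(m,n)=(7,0): 5·7+4·0=35≤36, 2·7+4·0=14≤18, objective 42.
(m,n)=(6,1): 5·6+4·1=34≤36, 2·6+4·1=16≤18, objective 41.
(m,n)=(5,2): 5·5+4·2=33≤36, 2·5+4·2=18≤18, objective 40.
(m,n)=(6,0): 5·6+4·0=30≤36, 2·6+4·0=12≤18, objective 36.
No feasible integer point exceeds 42.

42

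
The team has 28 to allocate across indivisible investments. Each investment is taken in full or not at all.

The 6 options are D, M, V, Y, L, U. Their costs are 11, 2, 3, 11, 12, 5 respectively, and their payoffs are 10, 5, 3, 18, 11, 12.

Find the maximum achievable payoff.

41

D + Y + U: cost 11 + 11 + 5 = 27 ≤ 28, payoff 10 + 18 + 12 = 40.
Y + L + U: cost 11 + 12 + 5 = 28 ≤ 28, payoff 18 + 11 + 12 = 41.
Best is Y, L, and U with total payoff 41.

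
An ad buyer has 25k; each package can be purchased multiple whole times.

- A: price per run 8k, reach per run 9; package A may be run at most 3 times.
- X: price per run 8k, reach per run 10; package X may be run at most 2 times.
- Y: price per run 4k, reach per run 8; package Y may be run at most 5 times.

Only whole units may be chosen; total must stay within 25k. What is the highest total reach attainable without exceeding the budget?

42

This is a bounded integer knapsack.
1×X and 4×Y: price 24 ≤ 25, reach 1·10 + 4·8 = 42.
1×A and 4×Y: price 24 ≤ 25, reach 1·9 + 4·8 = 41.
Best is 42.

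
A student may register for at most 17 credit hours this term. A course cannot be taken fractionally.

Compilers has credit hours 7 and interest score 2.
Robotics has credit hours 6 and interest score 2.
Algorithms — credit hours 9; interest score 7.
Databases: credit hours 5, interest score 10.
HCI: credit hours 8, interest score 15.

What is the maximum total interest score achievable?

Treat it as a binary knapsack problem.
Allowing fractional choices, the relaxed optimum would be about 28.1, but courses are indivisible.
Algorithms + HCI: credit hours 9 + 8 = 17 ≤ 17, interest score 7 + 15 = 22.
Databases + HCI: credit hours 5 + 8 = 13 ≤ 17, interest score 10 + 15 = 25.
Best is Databases and HCI with total interest score 25.

25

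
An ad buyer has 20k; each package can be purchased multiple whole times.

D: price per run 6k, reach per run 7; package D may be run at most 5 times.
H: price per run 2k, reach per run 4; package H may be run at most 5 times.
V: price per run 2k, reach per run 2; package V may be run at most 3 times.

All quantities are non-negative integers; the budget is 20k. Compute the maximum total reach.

Take 1×D, 5×H, and 2×V: price 20 ≤ 20, reach 1·7 + 5·4 + 2·2 = 31.
H has the best ratio (4/2) and is taken to its limit of 5; remaining capacity is filled optimally with the others.

31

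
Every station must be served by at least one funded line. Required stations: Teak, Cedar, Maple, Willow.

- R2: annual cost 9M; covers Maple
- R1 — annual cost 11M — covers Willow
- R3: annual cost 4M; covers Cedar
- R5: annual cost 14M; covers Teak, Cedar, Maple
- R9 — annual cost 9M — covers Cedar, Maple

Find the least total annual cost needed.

25

This is a weighted set-cover instance.
The greedy cost-per-new-station heuristic would pick R3, R5, and R1 for 29, but a cheaper cover exists.
Choose R1 and R5: together they cover Teak, Cedar, Maple, Willow — every station.
Total annual cost: 11 + 14 = 25.
No cover costs less than 25.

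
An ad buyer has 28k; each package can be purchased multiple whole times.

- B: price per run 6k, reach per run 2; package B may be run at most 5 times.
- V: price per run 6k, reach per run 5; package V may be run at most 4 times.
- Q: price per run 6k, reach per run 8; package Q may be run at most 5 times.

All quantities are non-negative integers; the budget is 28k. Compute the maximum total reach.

32

Q has the best ratio (8/6); taking only Q gives at most 4×8 = 32 (stopped by the price limit).
Optimal: 4×Q: price 24 ≤ 28, reach 4·8 = 32.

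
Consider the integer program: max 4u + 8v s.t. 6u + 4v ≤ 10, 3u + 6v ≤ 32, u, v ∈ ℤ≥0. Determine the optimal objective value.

(u,v)=(0,2): 6·0+4·2=8≤10, 3·0+6·2=12≤32, objective 16.
(u,v)=(1,1): 6·1+4·1=10≤10, 3·1+6·1=9≤32, objective 12.
(u,v)=(0,1): 6·0+4·1=4≤10, 3·0+6·1=6≤32, objective 8.
Maximum is 16 at (u,v)=(0,2).

16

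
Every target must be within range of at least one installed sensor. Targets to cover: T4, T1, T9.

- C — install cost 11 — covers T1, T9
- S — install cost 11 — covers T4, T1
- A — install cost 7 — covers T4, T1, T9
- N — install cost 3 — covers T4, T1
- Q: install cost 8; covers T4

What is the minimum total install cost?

The greedy cost-per-new-target heuristic would pick N and A for 10, but a cheaper cover exists.
A alone covers T4, T1, T9 — every target.
Total install cost: 7.
No cover costs less than 7.

7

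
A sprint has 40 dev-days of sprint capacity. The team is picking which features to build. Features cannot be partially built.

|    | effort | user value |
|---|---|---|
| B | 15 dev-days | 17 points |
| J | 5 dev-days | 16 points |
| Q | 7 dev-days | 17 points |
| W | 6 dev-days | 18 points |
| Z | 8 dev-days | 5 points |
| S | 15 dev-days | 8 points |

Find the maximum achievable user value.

68

B + J + Q + W: effort 15 + 5 + 7 + 6 = 33 ≤ 40, user value 17 + 16 + 17 + 18 = 68.
B + Q + W + Z: effort 15 + 7 + 6 + 8 = 36 ≤ 40, user value 17 + 17 + 18 + 5 = 57.
J + Q + W + S: effort 5 + 7 + 6 + 15 = 33 ≤ 40, user value 16 + 17 + 18 + 8 = 59.
Best is B, J, Q, and W with total user value 68.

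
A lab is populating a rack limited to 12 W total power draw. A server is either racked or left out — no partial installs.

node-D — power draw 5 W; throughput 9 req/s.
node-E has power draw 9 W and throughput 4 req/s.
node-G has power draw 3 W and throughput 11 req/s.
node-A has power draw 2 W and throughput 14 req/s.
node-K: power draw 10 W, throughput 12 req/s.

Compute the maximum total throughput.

34

This is a 0-1 knapsack instance.
Take node-D, node-G, and node-A: power draw 5 + 3 + 2 = 10 ≤ 12, throughput 9 + 11 + 14 = 34.
No other feasible combination does better.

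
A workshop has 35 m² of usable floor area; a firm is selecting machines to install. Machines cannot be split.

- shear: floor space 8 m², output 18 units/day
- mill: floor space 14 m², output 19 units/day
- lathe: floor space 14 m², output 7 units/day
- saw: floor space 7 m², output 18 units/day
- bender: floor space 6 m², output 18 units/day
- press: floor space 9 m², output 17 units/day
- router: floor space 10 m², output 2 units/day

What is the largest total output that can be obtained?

73

shear + mill + saw + bender: floor space 8 + 14 + 7 + 6 = 35 ≤ 35, output 18 + 19 + 18 + 18 = 73.
shear + saw + bender + press: floor space 8 + 7 + 6 + 9 = 30 ≤ 35, output 18 + 18 + 18 + 17 = 71.
shear + lathe + saw + bender: floor space 8 + 14 + 7 + 6 = 35 ≤ 35, output 18 + 7 + 18 + 18 = 61.
Best is shear, mill, saw, and bender with total output 73.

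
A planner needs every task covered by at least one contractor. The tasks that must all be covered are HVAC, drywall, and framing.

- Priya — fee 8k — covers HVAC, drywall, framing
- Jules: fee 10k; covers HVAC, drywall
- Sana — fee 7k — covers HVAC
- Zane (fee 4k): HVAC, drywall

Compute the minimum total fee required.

The greedy cost-per-new-task heuristic would pick Zane and Priya for 12, but a cheaper cover exists.
Priya alone covers HVAC, drywall, framing — every task.
Total fee: 8.
No cover costs less than 8.

8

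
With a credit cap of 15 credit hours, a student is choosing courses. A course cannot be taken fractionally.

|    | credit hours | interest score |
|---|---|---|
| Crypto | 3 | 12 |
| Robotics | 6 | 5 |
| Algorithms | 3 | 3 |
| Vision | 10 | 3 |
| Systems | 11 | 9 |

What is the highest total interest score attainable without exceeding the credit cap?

Allowing fractional choices, the relaxed optimum would be about 22.5, but courses are indivisible.
Crypto + Systems: credit hours 3 + 11 = 14 ≤ 15, interest score 12 + 9 = 21.
Crypto + Robotics: credit hours 3 + 6 = 9 ≤ 15, interest score 12 + 5 = 17.
Crypto + Robotics + Algorithms: credit hours 3 + 6 + 3 = 12 ≤ 15, interest score 12 + 5 + 3 = 20.
Best is Crypto and Systems with total interest score 21.

21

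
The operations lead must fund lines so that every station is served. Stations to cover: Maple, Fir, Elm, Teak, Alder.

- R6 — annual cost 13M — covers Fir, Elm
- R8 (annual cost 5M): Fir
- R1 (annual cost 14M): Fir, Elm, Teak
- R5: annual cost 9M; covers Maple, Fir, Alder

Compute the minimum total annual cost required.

Choose R1 and R5: together they cover Maple, Fir, Elm, Teak, Alder — every station.
Total annual cost: 14 + 9 = 23.
No cover costs less than 23.

23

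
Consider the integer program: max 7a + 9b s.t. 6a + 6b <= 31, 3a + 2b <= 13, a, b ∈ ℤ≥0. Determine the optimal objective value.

Relaxing integrality, the LP optimum is 46.50 at (a,b) = (0, 5.17), which is not an integer point.
(a,b)=(0,5): 6·0+6·5=30≤31, 3·0+2·5=10≤13, objective 45.
(a,b)=(1,4): 6·1+6·4=30≤31, 3·1+2·4=11≤13, objective 43.
(a,b)=(0,4): 6·0+6·4=24≤31, 3·0+2·4=8≤13, objective 36.
The best lattice point is (0,5), giving 45.

45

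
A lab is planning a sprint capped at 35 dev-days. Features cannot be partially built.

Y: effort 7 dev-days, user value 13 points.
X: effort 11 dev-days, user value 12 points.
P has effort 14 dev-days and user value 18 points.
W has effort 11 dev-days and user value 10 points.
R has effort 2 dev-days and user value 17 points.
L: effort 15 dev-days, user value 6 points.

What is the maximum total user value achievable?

Allowing fractional choices, the relaxed optimum would be about 60.9, but features are indivisible.
Y + X + P + R: effort 7 + 11 + 14 + 2 = 34 ≤ 35, user value 13 + 12 + 18 + 17 = 60.
Y + P + W + R: effort 7 + 14 + 11 + 2 = 34 ≤ 35, user value 13 + 18 + 10 + 17 = 58.
Best is Y, X, P, and R with total user value 60.

60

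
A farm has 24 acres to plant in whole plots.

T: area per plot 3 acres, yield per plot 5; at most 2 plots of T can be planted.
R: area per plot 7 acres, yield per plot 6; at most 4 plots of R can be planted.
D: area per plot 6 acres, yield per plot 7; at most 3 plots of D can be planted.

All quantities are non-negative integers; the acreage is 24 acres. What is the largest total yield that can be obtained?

T has the best ratio (5/3); taking only T gives at most 2×5 = 10 (stopped by the supply cap of 2).
Mixing does better — 2×T and 3×D: area 24 ≤ 24, yield 2·5 + 3·7 = 31.

31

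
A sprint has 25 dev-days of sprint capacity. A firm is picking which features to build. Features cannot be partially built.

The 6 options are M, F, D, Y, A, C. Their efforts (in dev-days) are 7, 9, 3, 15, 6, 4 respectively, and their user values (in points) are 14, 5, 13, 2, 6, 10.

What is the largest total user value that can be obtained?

M + F + D + A: effort 7 + 9 + 3 + 6 = 25 ≤ 25, user value 14 + 5 + 13 + 6 = 38.
M + D + A + C: effort 7 + 3 + 6 + 4 = 20 ≤ 25, user value 14 + 13 + 6 + 10 = 43.
M + F + D + C: effort 7 + 9 + 3 + 4 = 23 ≤ 25, user value 14 + 5 + 13 + 10 = 42.
Best is M, D, A, and C with total user value 43.

43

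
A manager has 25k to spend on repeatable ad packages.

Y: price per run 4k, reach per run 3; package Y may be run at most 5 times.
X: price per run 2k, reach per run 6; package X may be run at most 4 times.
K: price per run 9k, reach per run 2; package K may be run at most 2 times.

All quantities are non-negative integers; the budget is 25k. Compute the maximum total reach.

36

X has the best ratio (6/2); taking only X gives at most 4×6 = 24 (stopped by the supply cap of 4).
Mixing does better — 4×Y and 4×X: price 24 ≤ 25, reach 4·3 + 4·6 = 36.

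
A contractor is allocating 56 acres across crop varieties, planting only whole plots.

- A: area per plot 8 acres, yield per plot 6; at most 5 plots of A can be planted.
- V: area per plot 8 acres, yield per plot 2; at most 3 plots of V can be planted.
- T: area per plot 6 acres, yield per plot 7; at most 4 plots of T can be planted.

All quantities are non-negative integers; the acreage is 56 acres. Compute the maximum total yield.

52

This is a bounded integer knapsack.
3×A, 1×V, and 4×T: area 56 ≤ 56, yield 3·6 + 1·2 + 4·7 = 48.
4×A and 4×T: area 56 ≤ 56, yield 4·6 + 4·7 = 52.
Best is 52.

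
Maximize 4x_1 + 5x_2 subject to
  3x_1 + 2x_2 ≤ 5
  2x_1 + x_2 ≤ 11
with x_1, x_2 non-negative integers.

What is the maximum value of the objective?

The continuous relaxation peaks at (0, 2.5) with value 12.50; rounding to a feasible lattice point costs some objective.
(x_1,x_2)=(0,2): 3·0+2·2=4≤5, 2·0+1·2=2≤11, objective 10.
(x_1,x_2)=(1,1): 3·1+2·1=5≤5, 2·1+1·1=3≤11, objective 9.
(x_1,x_2)=(0,1): 3·0+2·1=2≤5, 2·0+1·1=1≤11, objective 5.
No feasible integer point exceeds 10.

10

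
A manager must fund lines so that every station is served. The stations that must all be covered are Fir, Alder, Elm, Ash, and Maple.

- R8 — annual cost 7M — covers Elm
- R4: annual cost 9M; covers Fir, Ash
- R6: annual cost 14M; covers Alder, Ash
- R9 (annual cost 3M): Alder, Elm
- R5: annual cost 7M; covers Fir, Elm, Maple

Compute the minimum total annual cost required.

19

Choose R4, R9, and R5: together they cover Fir, Alder, Elm, Ash, Maple — every station.
Total annual cost: 9 + 3 + 7 = 19.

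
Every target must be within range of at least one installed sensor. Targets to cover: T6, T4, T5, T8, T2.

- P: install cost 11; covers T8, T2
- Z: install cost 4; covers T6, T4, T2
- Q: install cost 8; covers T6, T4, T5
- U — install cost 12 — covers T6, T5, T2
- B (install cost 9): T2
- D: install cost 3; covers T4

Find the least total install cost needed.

This is a weighted set-cover instance.
Choose P and Q: together they cover T6, T4, T5, T8, T2 — every target.
Total install cost: 11 + 8 = 19.

19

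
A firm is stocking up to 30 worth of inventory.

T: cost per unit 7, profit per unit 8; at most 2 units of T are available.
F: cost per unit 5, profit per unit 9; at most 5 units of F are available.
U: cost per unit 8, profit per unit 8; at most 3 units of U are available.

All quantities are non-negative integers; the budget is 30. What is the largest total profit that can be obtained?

This is a bounded integer knapsack.
5×F: cost 25 ≤ 30, profit 5·9 = 45.
4×F and 1×U: cost 28 ≤ 30, profit 4·9 + 1·8 = 44.
Best is 45.

45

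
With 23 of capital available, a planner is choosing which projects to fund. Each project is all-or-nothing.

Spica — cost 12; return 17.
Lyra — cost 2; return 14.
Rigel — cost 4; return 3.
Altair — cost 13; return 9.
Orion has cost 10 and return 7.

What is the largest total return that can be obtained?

Treat it as a binary knapsack problem.
Allowing fractional choices, the relaxed optimum would be about 37.5, but projects are indivisible.
Spica + Lyra: cost 12 + 2 = 14 ≤ 23, return 17 + 14 = 31.
Spica + Lyra + Rigel: cost 12 + 2 + 4 = 18 ≤ 23, return 17 + 14 + 3 = 34.
Lyra + Rigel + Altair: cost 2 + 4 + 13 = 19 ≤ 23, return 14 + 3 + 9 = 26.
Best is Spica, Lyra, and Rigel with total return 34.

34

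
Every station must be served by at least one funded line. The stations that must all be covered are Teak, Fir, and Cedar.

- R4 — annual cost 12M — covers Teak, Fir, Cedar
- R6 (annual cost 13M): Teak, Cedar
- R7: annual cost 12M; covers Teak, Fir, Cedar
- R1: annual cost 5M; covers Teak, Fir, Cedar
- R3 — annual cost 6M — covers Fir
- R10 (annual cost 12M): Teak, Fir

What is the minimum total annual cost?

R1 alone covers Teak, Fir, Cedar — every station.
Total annual cost: 5.
No cover costs less than 5.

5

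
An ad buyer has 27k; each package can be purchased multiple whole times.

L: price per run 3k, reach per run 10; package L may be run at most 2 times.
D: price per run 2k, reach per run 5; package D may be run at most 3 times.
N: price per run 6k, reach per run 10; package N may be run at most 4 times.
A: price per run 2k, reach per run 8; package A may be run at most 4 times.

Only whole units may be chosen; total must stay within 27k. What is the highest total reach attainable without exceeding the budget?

77

Take 2×L, 3×D, 1×N, and 4×A: price 26 ≤ 27, reach 2·10 + 3·5 + 1·10 + 4·8 = 77.
A has the best ratio (8/2) and is taken to its limit of 4; remaining capacity is filled optimally with the others.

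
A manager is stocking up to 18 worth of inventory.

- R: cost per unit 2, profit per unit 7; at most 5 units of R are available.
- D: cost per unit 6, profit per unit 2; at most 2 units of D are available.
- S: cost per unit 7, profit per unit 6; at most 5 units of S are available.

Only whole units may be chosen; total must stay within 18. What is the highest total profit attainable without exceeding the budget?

41

R has the best ratio (7/2); taking only R gives at most 5×7 = 35 (stopped by the supply cap of 5).
Mixing does better — 5×R and 1×S: cost 17 ≤ 18, profit 5·7 + 1·6 = 41.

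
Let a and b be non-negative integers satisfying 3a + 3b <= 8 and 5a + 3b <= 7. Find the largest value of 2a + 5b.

10

The continuous relaxation peaks at (0, 2.33) with value 11.67; rounding to a feasible lattice point costs some objective.
(a,b)=(0,2): 3·0+3·2=6≤8, 5·0+3·2=6≤7, objective 10.
(a,b)=(0,1): 3·0+3·1=3≤8, 5·0+3·1=3≤7, objective 5.
No feasible integer point exceeds 10.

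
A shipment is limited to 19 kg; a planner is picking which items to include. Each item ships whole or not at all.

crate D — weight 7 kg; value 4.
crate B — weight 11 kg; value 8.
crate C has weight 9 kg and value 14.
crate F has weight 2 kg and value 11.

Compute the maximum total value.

29

crate C + crate F: weight 9 + 2 = 11 ≤ 19, value 14 + 11 = 25.
crate B + crate F: weight 11 + 2 = 13 ≤ 19, value 8 + 11 = 19.
crate D + crate C + crate F: weight 7 + 9 + 2 = 18 ≤ 19, value 4 + 14 + 11 = 29.
Best is crate D, crate C, and crate F with total value 29.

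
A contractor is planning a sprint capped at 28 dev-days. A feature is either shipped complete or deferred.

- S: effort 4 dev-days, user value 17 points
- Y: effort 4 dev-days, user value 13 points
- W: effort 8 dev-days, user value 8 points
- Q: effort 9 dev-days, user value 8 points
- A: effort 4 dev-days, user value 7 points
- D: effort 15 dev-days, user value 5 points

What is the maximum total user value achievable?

Allowing fractional choices, the relaxed optimum would be about 52.1, but features are indivisible.
S + Y + W + A: effort 4 + 4 + 8 + 4 = 20 ≤ 28, user value 17 + 13 + 8 + 7 = 45.
S + Y + W + Q: effort 4 + 4 + 8 + 9 = 25 ≤ 28, user value 17 + 13 + 8 + 8 = 46.
Best is S, Y, W, and Q with total user value 46.

46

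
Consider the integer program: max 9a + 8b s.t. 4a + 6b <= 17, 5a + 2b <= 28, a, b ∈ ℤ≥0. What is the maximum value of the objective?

36

(a,b)=(4,0): 4·4+6·0=16≤17, 5·4+2·0=20≤28, objective 36.
(a,b)=(3,0): 4·3+6·0=12≤17, 5·3+2·0=15≤28, objective 27.
The best lattice point is (4,0), giving 36.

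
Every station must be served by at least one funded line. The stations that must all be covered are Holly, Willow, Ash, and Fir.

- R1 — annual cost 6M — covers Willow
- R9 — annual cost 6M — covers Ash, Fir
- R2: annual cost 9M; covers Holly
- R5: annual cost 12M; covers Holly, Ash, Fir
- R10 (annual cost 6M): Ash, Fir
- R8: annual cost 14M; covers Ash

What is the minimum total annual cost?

18

This is an integer covering problem.
The greedy cost-per-new-station heuristic would pick R9, R1, and R2 for 21, but a cheaper cover exists.
Choose R1 and R5: together they cover Holly, Willow, Ash, Fir — every station.
Total annual cost: 6 + 12 = 18.
No cover costs less than 18.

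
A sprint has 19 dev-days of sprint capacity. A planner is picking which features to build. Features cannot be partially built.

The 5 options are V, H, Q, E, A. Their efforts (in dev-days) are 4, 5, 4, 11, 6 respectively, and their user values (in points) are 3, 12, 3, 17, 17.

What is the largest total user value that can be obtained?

35

This is an integer program with binary decision variables.
Take V, H, Q, and A: effort 4 + 5 + 4 + 6 = 19 ≤ 19, user value 3 + 12 + 3 + 17 = 35.
No other feasible combination does better.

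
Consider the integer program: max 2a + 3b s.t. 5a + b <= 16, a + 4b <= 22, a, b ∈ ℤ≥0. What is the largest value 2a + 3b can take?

(a,b)=(2,5): 5·2+1·5=15≤16, 1·2+4·5=22≤22, objective 19.
(a,b)=(1,5): 5·1+1·5=10≤16, 1·1+4·5=21≤22, objective 17.
Maximum is 19 at (a,b)=(2,5).

19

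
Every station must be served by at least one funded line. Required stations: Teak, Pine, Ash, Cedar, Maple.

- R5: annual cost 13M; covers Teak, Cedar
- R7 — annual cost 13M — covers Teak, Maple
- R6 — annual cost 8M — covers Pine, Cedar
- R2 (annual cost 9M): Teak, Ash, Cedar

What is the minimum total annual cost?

Choose R7, R6, and R2: together they cover Teak, Pine, Ash, Cedar, Maple — every station.
Total annual cost: 13 + 8 + 9 = 30.
No cover costs less than 30.

30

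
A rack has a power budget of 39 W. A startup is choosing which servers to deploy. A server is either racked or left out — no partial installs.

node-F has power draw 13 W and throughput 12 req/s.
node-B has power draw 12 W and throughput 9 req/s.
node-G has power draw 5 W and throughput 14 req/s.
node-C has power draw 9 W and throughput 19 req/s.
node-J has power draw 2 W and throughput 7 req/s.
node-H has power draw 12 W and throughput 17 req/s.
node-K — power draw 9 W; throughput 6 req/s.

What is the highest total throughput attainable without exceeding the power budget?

63

node-G + node-C + node-J + node-H + node-K: power draw 5 + 9 + 2 + 12 + 9 = 37 ≤ 39, throughput 14 + 19 + 7 + 17 + 6 = 63.
node-F + node-G + node-C + node-H: power draw 13 + 5 + 9 + 12 = 39 ≤ 39, throughput 12 + 14 + 19 + 17 = 62.
Best is node-G, node-C, node-J, node-H, and node-K with total throughput 63.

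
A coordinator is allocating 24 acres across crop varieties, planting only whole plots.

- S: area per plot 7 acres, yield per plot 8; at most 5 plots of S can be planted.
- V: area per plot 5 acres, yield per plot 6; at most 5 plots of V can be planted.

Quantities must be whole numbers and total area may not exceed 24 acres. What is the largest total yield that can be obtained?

28

V has the best ratio (6/5); taking only V gives at most 4×6 = 24 (stopped by the area limit).
Mixing does better — 2×S and 2×V: area 24 ≤ 24, yield 2·8 + 2·6 = 28.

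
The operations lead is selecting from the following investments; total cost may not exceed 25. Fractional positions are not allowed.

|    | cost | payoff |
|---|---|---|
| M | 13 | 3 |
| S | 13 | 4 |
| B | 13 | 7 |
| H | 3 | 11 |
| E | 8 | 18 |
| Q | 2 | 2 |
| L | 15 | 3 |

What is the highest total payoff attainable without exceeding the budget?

Take B, H, and E: cost 13 + 3 + 8 = 24 ≤ 25, payoff 7 + 11 + 18 = 36.
No other feasible combination does better.

36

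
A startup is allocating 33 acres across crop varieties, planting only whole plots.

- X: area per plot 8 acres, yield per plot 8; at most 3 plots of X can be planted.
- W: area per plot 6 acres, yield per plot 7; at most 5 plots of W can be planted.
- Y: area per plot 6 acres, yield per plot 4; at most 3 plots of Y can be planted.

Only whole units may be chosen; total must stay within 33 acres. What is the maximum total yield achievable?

36

5×W: area 30 ≤ 33, yield 5·7 = 35.
1×X and 4×W: area 32 ≤ 33, yield 1·8 + 4·7 = 36.
Best is 36.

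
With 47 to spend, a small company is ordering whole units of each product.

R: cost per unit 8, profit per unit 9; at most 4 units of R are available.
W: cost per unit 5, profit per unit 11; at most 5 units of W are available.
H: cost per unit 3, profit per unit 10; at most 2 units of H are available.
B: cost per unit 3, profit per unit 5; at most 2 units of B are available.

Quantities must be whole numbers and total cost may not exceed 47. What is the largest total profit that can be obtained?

H has the best ratio (10/3); taking only H gives at most 2×10 = 20 (stopped by the supply cap of 2).
Mixing does better — 1×R, 5×W, 2×H, and 2×B: cost 45 ≤ 47, profit 1·9 + 5·11 + 2·10 + 2·5 = 94.

94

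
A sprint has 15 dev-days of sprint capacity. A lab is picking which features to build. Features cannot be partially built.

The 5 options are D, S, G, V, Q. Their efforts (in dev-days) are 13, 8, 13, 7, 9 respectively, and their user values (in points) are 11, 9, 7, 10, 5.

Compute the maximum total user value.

D: effort 13 ≤ 15, user value 11.
S + V: effort 8 + 7 = 15 ≤ 15, user value 9 + 10 = 19.
Best is S and V with total user value 19.

19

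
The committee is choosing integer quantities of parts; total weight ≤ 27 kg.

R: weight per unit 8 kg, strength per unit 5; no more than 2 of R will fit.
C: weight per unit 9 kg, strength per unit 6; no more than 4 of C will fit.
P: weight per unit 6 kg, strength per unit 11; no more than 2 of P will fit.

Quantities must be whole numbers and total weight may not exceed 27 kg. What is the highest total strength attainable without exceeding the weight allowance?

1×C and 2×P: weight 21 ≤ 27, strength 1·6 + 2·11 = 28.
1×R and 2×P: weight 20 ≤ 27, strength 1·5 + 2·11 = 27.
Best is 28.

28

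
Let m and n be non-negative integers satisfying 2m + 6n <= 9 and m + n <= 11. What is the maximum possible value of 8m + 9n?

32

(m,n)=(4,0): 2·4+6·0=8≤9, 1·4+1·0=4≤11, objective 32.
(m,n)=(3,0): 2·3+6·0=6≤9, 1·3+1·0=3≤11, objective 24.
Maximum is 32 at (m,n)=(4,0).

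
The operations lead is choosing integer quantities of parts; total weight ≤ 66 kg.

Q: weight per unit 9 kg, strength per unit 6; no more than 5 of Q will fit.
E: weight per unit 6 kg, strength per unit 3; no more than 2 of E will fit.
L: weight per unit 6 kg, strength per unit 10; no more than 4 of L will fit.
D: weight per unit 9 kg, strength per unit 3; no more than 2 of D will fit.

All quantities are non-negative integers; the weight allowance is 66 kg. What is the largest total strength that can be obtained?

3×Q, 1×E, 4×L, and 1×D: weight 66 ≤ 66, strength 3·6 + 1·3 + 4·10 + 1·3 = 64.
4×Q, 1×E, and 4×L: weight 66 ≤ 66, strength 4·6 + 1·3 + 4·10 = 67.
Best is 67.

67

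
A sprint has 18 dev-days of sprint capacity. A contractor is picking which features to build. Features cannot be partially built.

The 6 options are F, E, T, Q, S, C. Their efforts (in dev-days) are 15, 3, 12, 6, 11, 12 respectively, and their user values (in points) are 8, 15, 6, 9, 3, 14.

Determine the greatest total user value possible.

Allowing fractional choices, the relaxed optimum would be about 34.5, but features are indivisible.
E + C: effort 3 + 12 = 15 ≤ 18, user value 15 + 14 = 29.
E + Q: effort 3 + 6 = 9 ≤ 18, user value 15 + 9 = 24.
F + E: effort 15 + 3 = 18 ≤ 18, user value 8 + 15 = 23.
Best is E and C with total user value 29.

29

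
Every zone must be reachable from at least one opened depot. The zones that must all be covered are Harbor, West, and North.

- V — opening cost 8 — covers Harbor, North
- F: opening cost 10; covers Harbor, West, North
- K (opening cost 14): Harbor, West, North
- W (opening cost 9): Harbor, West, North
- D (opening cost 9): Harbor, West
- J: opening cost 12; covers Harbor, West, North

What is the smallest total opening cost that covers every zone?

This is an integer covering problem.
W alone covers Harbor, West, North — every zone.
Total opening cost: 9.
No cover costs less than 9.

9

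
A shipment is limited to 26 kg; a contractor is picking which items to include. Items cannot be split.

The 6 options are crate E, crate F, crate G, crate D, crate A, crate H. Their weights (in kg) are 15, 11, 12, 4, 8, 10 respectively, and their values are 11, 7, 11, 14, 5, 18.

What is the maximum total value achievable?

crate G + crate D + crate H: weight 12 + 4 + 10 = 26 ≤ 26, value 11 + 14 + 18 = 43.
crate F + crate D + crate H: weight 11 + 4 + 10 = 25 ≤ 26, value 7 + 14 + 18 = 39.
Best is crate G, crate D, and crate H with total value 43.

43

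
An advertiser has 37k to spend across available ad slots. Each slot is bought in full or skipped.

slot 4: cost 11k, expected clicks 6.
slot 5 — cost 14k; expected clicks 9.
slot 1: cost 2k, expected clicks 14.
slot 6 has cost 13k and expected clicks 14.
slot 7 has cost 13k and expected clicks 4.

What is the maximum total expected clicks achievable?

37

This is a 0-1 knapsack instance.
slot 4 + slot 1 + slot 6: cost 11 + 2 + 13 = 26 ≤ 37, expected clicks 6 + 14 + 14 = 34.
slot 5 + slot 1 + slot 6: cost 14 + 2 + 13 = 29 ≤ 37, expected clicks 9 + 14 + 14 = 37.
Best is slot 5, slot 1, and slot 6 with total expected clicks 37.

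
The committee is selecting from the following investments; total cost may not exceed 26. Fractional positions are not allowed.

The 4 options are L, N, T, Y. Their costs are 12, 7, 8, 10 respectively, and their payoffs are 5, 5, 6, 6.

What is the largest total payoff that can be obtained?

Allowing fractional choices, the relaxed optimum would be about 17.4, but investments are indivisible.
T + Y: cost 8 + 10 = 18 ≤ 26, payoff 6 + 6 = 12.
N + T + Y: cost 7 + 8 + 10 = 25 ≤ 26, payoff 5 + 6 + 6 = 17.
N + T: cost 7 + 8 = 15 ≤ 26, payoff 5 + 6 = 11.
Best is N, T, and Y with total payoff 17.

17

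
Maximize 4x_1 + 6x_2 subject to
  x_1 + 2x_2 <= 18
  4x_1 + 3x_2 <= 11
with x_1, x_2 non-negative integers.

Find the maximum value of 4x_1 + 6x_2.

(x_1,x_2)=(0,3) is feasible, giving 18.
(x_1,x_2)=(1,2) is feasible, giving 16.
No feasible integer point exceeds 18.

18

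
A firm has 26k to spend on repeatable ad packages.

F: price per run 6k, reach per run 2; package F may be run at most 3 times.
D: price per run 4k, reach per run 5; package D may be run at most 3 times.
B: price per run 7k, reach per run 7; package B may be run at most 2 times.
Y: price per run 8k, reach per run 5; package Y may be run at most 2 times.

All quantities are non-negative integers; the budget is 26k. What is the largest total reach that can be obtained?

29

Take 3×D and 2×B: price 26 ≤ 26, reach 3·5 + 2·7 = 29.
D has the best ratio (5/4) and is taken to its limit of 3; remaining capacity is filled optimally with the others.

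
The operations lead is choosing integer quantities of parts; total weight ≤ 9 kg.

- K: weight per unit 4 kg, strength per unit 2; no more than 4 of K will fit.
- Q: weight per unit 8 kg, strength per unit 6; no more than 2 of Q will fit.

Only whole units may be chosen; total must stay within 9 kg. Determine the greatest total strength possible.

6

Take 1×Q: weight 8 ≤ 9, strength 1·6 = 6.
No other integer combination yields more.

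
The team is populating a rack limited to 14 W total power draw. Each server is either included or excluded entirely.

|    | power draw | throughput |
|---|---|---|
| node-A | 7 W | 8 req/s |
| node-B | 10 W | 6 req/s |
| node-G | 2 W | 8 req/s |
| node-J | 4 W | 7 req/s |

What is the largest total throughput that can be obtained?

node-A + node-G + node-J: power draw 7 + 2 + 4 = 13 ≤ 14, throughput 8 + 8 + 7 = 23.
node-G + node-J: power draw 2 + 4 = 6 ≤ 14, throughput 8 + 7 = 15.
node-A + node-G: power draw 7 + 2 = 9 ≤ 14, throughput 8 + 8 = 16.
Best is node-A, node-G, and node-J with total throughput 23.

23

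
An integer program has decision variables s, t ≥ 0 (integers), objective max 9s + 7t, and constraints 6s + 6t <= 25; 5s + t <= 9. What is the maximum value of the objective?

Relaxing integrality, the LP optimum is 31.58 at (s,t) = (1.21, 2.96), which is not an integer point.
(s,t)=(1,3) is feasible, giving 30.
(s,t)=(0,4) is feasible, giving 28.
The best lattice point is (1,3), giving 30.

30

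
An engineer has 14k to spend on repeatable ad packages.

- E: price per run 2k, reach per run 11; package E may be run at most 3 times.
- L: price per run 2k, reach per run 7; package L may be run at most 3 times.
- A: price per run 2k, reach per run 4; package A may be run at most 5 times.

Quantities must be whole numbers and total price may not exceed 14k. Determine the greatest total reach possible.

Take 3×E, 3×L, and 1×A: price 14 ≤ 14, reach 3·11 + 3·7 + 1·4 = 58.
E has the best ratio (11/2) and is taken to its limit of 3; remaining capacity is filled optimally with the others.

58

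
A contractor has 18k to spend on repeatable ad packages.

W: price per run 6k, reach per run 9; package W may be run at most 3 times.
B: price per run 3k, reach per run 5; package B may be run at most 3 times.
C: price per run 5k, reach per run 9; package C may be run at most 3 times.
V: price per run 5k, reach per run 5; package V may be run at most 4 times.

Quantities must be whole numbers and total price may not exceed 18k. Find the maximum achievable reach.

This is a bounded integer knapsack.
Take 1×B and 3×C: price 18 ≤ 18, reach 1·5 + 3·9 = 32.
C has the best ratio (9/5) and is taken to its limit of 3; remaining capacity is filled optimally with the others.

32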